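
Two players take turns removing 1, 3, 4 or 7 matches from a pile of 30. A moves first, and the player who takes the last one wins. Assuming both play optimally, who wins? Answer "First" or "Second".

First

i:   0  1  2  3  4  5  6  7  8  9 10 11 12 13 14 15 16 17 18 19 20 21 22 23 24 25 26 27 28 29 30
     L  W  L  W  W  W  W  W  L  W  L  W  W  W  W  W  L  W  L  W  W  W  W  W  L  W  L  W  W  W  W
Position 30 is W, so the first player wins.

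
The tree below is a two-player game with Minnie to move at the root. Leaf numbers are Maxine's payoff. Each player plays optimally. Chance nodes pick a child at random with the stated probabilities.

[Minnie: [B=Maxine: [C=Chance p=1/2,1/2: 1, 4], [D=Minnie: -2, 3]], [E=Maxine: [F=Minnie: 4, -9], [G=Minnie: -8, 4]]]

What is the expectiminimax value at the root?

-8

C (Chance): 1/2·1 + 1/2·4 = 2.5
D (Minnie): min(-2, 3) = -2
B (Maxine): max(2.5, -2) = 2.5
F (Minnie): min(4, -9) = -9
G (Minnie): min(-8, 4) = -8
E (Maxine): max(-9, -8) = -8
Root (Minnie): min(2.5, -8) = -8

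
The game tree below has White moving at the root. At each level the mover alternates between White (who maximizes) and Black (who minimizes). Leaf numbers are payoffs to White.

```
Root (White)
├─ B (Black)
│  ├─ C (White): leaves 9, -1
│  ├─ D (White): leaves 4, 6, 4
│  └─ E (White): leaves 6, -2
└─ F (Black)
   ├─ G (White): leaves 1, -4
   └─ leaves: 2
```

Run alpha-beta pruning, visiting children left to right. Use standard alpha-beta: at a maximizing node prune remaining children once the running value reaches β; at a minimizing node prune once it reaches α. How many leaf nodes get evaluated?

C [α=-∞,β=+∞]: v=9
D [α=-∞,β=9]: v=6
E [α=-∞,β=6]: v=6 after child 1 ≥ β → β-cutoff, skip 1
B [α=-∞,β=+∞]: v=6
G [α=6,β=+∞]: v=1
F [α=6,β=+∞]: v=1 after child 1 ≤ α → α-cutoff, skip 1
Root [α=-∞,β=+∞]: v=6
Leaves evaluated: 8 of 10.

8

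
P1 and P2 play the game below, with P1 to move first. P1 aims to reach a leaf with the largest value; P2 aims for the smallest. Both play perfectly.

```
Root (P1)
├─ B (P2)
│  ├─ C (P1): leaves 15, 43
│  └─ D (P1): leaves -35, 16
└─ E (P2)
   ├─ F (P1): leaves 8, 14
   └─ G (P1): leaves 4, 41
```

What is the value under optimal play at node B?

C: max(15, 43) = 43
D: max(-35, 16) = 16
B: min(43, 16) = 16

16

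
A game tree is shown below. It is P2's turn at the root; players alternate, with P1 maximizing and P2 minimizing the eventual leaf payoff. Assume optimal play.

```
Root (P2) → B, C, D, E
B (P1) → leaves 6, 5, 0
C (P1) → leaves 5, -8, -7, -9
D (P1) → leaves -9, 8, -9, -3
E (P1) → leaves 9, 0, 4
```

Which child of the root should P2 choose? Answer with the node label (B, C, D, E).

C

B (P1): max(6, 5, 0) = 6
C (P1): max(5, -8, -7, -9) = 5
D (P1): max(-9, 8, -9, -3) = 8
E (P1): max(9, 0, 4) = 9
Root (P2): min(6, 5, 8, 9) = 5
P2 picks the child with the lowest value: C (value 5).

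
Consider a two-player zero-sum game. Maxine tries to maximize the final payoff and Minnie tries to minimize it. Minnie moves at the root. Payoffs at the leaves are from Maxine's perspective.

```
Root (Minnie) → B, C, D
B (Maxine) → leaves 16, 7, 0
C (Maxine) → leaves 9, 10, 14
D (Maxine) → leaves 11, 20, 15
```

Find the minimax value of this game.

B (Maxine): max(16, 7, 0) = 16
C (Maxine): max(9, 10, 14) = 14
D (Maxine): max(11, 20, 15) = 20
Root (Minnie): min(16, 14, 20) = 14

14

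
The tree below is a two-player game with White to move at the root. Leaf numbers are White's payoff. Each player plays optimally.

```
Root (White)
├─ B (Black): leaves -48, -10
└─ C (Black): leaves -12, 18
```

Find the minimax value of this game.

B (Black): min(-48, -10) = -48
C (Black): min(-12, 18) = -12
Root (White): max(-48, -12) = -12

-12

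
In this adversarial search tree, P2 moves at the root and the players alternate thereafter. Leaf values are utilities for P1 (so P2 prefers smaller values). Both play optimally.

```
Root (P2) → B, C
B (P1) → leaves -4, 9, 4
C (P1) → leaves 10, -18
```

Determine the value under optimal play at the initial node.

B (P1): max(-4, 9, 4) = 9
C (P1): max(10, -18) = 10
Root (P2): min(9, 10) = 9

9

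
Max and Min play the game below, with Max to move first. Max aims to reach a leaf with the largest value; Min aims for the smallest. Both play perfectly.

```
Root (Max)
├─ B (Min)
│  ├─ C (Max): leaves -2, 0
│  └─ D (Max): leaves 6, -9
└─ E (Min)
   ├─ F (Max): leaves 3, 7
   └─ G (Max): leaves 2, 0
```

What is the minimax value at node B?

C: max(-2, 0) = 0
D: max(6, -9) = 6
B: min(0, 6) = 0

0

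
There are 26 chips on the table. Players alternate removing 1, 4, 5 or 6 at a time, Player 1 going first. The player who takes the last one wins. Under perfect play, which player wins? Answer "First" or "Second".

First

Compute winning (W) and losing (L) positions by backward induction:
i:   0  1  2  3  4  5  6  7  8  9 10 11 12 13 14 15 16 17 18 19 20 21 22 23 24 25 26
     L  W  L  W  W  W  W  W  W  L  W  L  W  W  W  W  W  W  L  W  L  W  W  W  W  W  W
Position 26 is W, so the first player wins.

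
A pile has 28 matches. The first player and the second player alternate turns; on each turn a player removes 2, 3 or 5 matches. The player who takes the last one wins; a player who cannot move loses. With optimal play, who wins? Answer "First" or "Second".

Second

Mark each pile size as W (mover wins) or L (mover loses):
i:   0  1  2  3  4  5  6  7  8  9 10 11 12 13 14 15 16 17 18 19 20 21 22 23 24 25 26 27 28
     L  L  W  W  W  W  W  L  L  W  W  W  W  W  L  L  W  W  W  W  W  L  L  W  W  W  W  W  L
Position 28 is L, so the second player wins.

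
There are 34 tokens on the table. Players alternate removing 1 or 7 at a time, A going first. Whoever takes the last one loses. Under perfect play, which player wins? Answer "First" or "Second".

First

W/L table (W = player to move can force a win):
i:   0  1  2  3  4  5  6  7  8  9 10 11 12 13 14 15 16 17 18 19 20 21 22 23 24 25 26 27 28 29 30 31 32 33 34
     W  L  W  L  W  L  W  L  W  L  W  L  W  L  W  L  W  L  W  L  W  L  W  L  W  L  W  L  W  L  W  L  W  L  W
Position 34 is W, so the first player wins.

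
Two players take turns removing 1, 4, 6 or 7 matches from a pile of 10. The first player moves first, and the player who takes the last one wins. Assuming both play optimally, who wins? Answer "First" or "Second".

W/L table (W = player to move can force a win):
i:   0  1  2  3  4  5  6  7  8  9 10
     L  W  L  W  W  L  W  W  W  W  L
Position 10 is L, so the second player wins.

Second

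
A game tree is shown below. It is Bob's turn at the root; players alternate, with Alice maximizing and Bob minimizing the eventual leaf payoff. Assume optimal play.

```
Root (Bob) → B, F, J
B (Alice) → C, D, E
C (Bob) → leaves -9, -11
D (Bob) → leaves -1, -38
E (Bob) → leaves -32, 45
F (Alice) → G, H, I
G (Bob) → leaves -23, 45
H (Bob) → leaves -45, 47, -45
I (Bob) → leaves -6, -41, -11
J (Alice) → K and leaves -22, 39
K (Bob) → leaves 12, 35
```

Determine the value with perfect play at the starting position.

C (Bob): min(-9, -11) = -11
D (Bob): min(-1, -38) = -38
E (Bob): min(-32, 45) = -32
B (Alice): max(-11, -38, -32) = -11
G (Bob): min(-23, 45) = -23
H (Bob): min(-45, 47, -45) = -45
I (Bob): min(-6, -41, -11) = -41
F (Alice): max(-23, -45, -41) = -23
K (Bob): min(12, 35) = 12
J (Alice): max(12, -22, 39) = 39
Root (Bob): min(-11, -23, 39) = -23

-23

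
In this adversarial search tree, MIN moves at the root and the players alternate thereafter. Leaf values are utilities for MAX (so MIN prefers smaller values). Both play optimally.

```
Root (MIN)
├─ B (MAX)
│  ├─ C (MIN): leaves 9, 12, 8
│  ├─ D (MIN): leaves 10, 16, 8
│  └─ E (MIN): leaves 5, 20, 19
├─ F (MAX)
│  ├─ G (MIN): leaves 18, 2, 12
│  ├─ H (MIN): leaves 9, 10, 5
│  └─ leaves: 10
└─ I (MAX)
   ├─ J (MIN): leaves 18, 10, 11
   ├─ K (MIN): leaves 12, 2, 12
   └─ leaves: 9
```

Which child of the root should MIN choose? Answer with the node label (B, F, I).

B

C (MIN): min(9, 12, 8) = 8
D (MIN): min(10, 16, 8) = 8
E (MIN): min(5, 20, 19) = 5
B (MAX): max(8, 8, 5) = 8
G (MIN): min(18, 2, 12) = 2
H (MIN): min(9, 10, 5) = 5
F (MAX): max(2, 5, 10) = 10
J (MIN): min(18, 10, 11) = 10
K (MIN): min(12, 2, 12) = 2
I (MAX): max(10, 2, 9) = 10
Root (MIN): min(8, 10, 10) = 8
MIN picks the child with the lowest value: B (value 8).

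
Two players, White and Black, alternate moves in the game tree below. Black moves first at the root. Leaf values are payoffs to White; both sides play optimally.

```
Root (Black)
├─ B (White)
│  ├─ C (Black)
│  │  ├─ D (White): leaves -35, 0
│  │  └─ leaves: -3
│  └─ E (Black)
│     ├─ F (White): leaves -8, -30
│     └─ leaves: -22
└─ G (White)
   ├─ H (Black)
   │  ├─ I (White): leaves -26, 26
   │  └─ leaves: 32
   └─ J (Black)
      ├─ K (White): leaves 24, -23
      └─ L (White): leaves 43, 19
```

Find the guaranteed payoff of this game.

-3

D (White): max(-35, 0) = 0
C (Black): min(0, -3) = -3
F (White): max(-8, -30) = -8
E (Black): min(-8, -22) = -22
B (White): max(-3, -22) = -3
I (White): max(-26, 26) = 26
H (Black): min(26, 32) = 26
K (White): max(24, -23) = 24
L (White): max(43, 19) = 43
J (Black): min(24, 43) = 24
G (White): max(26, 24) = 26
Root (Black): min(-3, 26) = -3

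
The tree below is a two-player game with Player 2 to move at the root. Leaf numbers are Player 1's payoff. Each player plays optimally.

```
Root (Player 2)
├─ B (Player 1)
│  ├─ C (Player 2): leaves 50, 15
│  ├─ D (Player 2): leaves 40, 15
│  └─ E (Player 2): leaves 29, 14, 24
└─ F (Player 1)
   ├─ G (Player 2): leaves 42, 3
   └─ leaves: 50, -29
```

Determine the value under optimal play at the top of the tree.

C (Player 2): min(50, 15) = 15
D (Player 2): min(40, 15) = 15
E (Player 2): min(29, 14, 24) = 14
B (Player 1): max(15, 15, 14) = 15
G (Player 2): min(42, 3) = 3
F (Player 1): max(3, 50, -29) = 50
Root (Player 2): min(15, 50) = 15

15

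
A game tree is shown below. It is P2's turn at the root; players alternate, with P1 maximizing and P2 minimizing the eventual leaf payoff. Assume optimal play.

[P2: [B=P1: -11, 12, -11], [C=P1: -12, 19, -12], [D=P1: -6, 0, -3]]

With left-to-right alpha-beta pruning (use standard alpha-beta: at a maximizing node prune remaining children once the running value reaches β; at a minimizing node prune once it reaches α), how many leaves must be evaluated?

8

B [α=-∞,β=+∞]: v=12
C [α=-∞,β=12]: v=19 after child 2 ≥ β → β-cutoff, skip 1
D [α=-∞,β=12]: v=0
Root [α=-∞,β=+∞]: v=0
Leaves evaluated: 8 of 9.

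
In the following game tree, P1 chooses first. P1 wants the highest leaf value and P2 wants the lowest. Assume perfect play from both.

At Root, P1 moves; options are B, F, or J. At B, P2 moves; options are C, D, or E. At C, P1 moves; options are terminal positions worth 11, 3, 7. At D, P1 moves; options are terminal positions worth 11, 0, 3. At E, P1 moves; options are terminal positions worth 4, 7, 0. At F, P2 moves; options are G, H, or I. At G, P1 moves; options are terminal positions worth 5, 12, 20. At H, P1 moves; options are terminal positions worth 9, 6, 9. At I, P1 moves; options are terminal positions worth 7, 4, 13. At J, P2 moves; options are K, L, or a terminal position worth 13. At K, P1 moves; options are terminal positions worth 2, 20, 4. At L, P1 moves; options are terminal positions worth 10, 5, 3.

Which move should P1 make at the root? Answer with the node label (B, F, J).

J

C (P1): max(11, 3, 7) = 11
D (P1): max(11, 0, 3) = 11
E (P1): max(4, 7, 0) = 7
B (P2): min(11, 11, 7) = 7
G (P1): max(5, 12, 20) = 20
H (P1): max(9, 6, 9) = 9
I (P1): max(7, 4, 13) = 13
F (P2): min(20, 9, 13) = 9
K (P1): max(2, 20, 4) = 20
L (P1): max(10, 5, 3) = 10
J (P2): min(20, 10, 13) = 10
Root (P1): max(7, 9, 10) = 10
P1 picks the child with the highest value: J (value 10).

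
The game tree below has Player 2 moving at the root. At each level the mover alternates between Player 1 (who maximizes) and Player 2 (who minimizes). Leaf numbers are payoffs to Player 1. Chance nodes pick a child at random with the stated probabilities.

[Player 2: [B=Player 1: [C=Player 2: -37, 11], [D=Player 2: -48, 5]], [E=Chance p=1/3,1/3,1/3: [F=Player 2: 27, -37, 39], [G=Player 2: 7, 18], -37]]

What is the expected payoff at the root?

-37

C (Player 2): min(-37, 11) = -37
D (Player 2): min(-48, 5) = -48
B (Player 1): max(-37, -48) = -37
F (Player 2): min(27, -37, 39) = -37
G (Player 2): min(7, 18) = 7
E (Chance): 1/3·-37 + 1/3·7 + 1/3·-37 = -22.33
Root (Player 2): min(-37, -22.33) = -37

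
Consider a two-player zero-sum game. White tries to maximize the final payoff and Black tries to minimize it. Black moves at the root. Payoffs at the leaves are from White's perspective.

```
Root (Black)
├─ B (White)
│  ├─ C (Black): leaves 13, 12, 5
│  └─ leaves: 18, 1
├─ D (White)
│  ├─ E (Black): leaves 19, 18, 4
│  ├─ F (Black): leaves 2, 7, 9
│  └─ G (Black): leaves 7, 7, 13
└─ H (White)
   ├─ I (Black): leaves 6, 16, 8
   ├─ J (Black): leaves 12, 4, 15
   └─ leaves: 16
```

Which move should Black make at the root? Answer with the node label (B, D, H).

D

C (Black): min(13, 12, 5) = 5
B (White): max(5, 18, 1) = 18
E (Black): min(19, 18, 4) = 4
F (Black): min(2, 7, 9) = 2
G (Black): min(7, 7, 13) = 7
D (White): max(4, 2, 7) = 7
I (Black): min(6, 16, 8) = 6
J (Black): min(12, 4, 15) = 4
H (White): max(6, 4, 16) = 16
Root (Black): min(18, 7, 16) = 7
Black picks the child with the lowest value: D (value 7).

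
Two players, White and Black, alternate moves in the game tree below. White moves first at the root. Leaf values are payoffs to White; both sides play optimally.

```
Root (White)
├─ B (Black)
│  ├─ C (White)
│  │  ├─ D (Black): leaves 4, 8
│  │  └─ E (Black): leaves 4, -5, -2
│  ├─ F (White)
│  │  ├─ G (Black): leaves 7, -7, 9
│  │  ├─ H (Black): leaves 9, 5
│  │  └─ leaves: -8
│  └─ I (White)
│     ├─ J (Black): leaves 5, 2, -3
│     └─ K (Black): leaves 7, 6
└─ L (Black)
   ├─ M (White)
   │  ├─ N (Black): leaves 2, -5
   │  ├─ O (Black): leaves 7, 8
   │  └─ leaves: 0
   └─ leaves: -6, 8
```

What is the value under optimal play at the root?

D (Black): min(4, 8) = 4
E (Black): min(4, -5, -2) = -5
C (White): max(4, -5) = 4
G (Black): min(7, -7, 9) = -7
H (Black): min(9, 5) = 5
F (White): max(-7, 5, -8) = 5
J (Black): min(5, 2, -3) = -3
K (Black): min(7, 6) = 6
I (White): max(-3, 6) = 6
B (Black): min(4, 5, 6) = 4
N (Black): min(2, -5) = -5
O (Black): min(7, 8) = 7
M (White): max(-5, 7, 0) = 7
L (Black): min(7, -6, 8) = -6
Root (White): max(4, -6) = 4

4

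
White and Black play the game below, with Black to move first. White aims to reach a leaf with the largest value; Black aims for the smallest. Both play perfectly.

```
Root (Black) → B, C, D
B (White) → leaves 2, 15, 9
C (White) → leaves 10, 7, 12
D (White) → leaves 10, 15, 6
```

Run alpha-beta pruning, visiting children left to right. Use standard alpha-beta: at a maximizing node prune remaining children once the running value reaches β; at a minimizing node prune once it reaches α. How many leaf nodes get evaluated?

8

B [α=-∞,β=+∞]: v=15
C [α=-∞,β=15]: v=12
D [α=-∞,β=12]: v=15 after child 2 ≥ β → β-cutoff, skip 1
Root [α=-∞,β=+∞]: v=12
Leaves evaluated: 8 of 9.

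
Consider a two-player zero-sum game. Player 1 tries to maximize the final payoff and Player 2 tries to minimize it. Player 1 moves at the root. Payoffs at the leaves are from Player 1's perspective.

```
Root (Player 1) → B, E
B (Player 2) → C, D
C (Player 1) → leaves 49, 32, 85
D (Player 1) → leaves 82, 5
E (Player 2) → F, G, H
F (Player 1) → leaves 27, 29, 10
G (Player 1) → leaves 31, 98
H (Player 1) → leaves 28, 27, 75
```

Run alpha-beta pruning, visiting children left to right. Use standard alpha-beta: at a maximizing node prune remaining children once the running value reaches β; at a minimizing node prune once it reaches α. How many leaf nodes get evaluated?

8

C [α=-∞,β=+∞]: v=85
D [α=-∞,β=85]: v=82
B [α=-∞,β=+∞]: v=82
F [α=82,β=+∞]: v=29
E [α=82,β=+∞]: v=29 after child 1 ≤ α → α-cutoff, skip 2
Root [α=-∞,β=+∞]: v=82
Leaves evaluated: 8 of 13.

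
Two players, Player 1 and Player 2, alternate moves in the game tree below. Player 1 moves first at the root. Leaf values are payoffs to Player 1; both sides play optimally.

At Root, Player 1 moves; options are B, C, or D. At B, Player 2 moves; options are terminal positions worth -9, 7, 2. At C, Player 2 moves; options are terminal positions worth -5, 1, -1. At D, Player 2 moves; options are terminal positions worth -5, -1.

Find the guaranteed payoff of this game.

B (Player 2): min(-9, 7, 2) = -9
C (Player 2): min(-5, 1, -1) = -5
D (Player 2): min(-5, -1) = -5
Root (Player 1): max(-9, -5, -5) = -5

-5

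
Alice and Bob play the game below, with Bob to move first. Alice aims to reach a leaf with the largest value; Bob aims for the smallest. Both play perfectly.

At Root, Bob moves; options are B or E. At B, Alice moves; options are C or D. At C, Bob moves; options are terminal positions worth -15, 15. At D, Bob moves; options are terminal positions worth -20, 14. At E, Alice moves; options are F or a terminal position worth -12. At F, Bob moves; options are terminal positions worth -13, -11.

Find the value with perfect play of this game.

-15

C (Bob): min(-15, 15) = -15
D (Bob): min(-20, 14) = -20
B (Alice): max(-15, -20) = -15
F (Bob): min(-13, -11) = -13
E (Alice): max(-13, -12) = -12
Root (Bob): min(-15, -12) = -15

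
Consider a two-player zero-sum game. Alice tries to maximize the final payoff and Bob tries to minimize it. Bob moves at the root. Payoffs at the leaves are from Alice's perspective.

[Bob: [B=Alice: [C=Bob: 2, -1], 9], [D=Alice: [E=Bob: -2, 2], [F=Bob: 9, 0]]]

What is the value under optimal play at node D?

0

E: min(-2, 2) = -2
F: min(9, 0) = 0
D: max(-2, 0) = 0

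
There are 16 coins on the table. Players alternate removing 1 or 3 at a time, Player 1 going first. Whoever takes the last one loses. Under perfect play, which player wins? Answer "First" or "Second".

First

Compute winning (W) and losing (L) positions by backward induction:
i:   0  1  2  3  4  5  6  7  8  9 10 11 12 13 14 15 16
     W  L  W  L  W  L  W  L  W  L  W  L  W  L  W  L  W
Position 16 is W, so the first player wins.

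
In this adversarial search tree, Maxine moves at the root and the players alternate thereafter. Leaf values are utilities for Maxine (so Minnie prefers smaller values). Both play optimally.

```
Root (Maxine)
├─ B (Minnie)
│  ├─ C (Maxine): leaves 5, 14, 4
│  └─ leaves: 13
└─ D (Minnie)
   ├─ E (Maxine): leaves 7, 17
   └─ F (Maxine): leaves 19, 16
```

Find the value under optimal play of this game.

C (Maxine): max(5, 14, 4) = 14
B (Minnie): min(14, 13) = 13
E (Maxine): max(7, 17) = 17
F (Maxine): max(19, 16) = 19
D (Minnie): min(17, 19) = 17
Root (Maxine): max(13, 17) = 17

17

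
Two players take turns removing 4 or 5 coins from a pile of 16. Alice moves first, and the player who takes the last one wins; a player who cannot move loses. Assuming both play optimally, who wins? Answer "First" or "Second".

First

Positions where the player to move wins (W) vs loses (L):
i:   0  1  2  3  4  5  6  7  8  9 10 11 12 13 14 15 16
     L  L  L  L  W  W  W  W  W  L  L  L  L  W  W  W  W
Position 16 is W, so the first player wins.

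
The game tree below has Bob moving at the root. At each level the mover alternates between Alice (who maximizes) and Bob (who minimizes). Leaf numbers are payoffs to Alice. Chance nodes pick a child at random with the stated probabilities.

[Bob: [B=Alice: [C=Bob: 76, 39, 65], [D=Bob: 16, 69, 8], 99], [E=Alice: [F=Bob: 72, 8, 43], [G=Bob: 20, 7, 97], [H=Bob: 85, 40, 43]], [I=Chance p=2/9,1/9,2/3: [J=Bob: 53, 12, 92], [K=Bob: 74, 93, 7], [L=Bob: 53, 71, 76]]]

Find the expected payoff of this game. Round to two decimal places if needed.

38.78

C (Bob): min(76, 39, 65) = 39
D (Bob): min(16, 69, 8) = 8
B (Alice): max(39, 8, 99) = 99
F (Bob): min(72, 8, 43) = 8
G (Bob): min(20, 7, 97) = 7
H (Bob): min(85, 40, 43) = 40
E (Alice): max(8, 7, 40) = 40
J (Bob): min(53, 12, 92) = 12
K (Bob): min(74, 93, 7) = 7
L (Bob): min(53, 71, 76) = 53
I (Chance): 2/9·12 + 1/9·7 + 2/3·53 = 38.78
Root (Bob): min(99, 40, 38.78) = 38.78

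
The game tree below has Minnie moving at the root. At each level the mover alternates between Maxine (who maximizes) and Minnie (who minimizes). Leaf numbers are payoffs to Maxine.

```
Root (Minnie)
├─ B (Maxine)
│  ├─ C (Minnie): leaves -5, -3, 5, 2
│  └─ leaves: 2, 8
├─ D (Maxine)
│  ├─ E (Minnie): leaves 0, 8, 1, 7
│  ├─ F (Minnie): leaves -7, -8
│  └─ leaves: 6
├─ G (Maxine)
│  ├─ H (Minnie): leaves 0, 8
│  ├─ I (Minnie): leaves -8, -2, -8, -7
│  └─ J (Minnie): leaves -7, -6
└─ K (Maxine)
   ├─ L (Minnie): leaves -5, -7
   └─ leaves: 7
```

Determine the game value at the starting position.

C (Minnie): min(-5, -3, 5, 2) = -5
B (Maxine): max(-5, 2, 8) = 8
E (Minnie): min(0, 8, 1, 7) = 0
F (Minnie): min(-7, -8) = -8
D (Maxine): max(0, -8, 6) = 6
H (Minnie): min(0, 8) = 0
I (Minnie): min(-8, -2, -8, -7) = -8
J (Minnie): min(-7, -6) = -7
G (Maxine): max(0, -8, -7) = 0
L (Minnie): min(-5, -7) = -7
K (Maxine): max(-7, 7) = 7
Root (Minnie): min(8, 6, 0, 7) = 0

0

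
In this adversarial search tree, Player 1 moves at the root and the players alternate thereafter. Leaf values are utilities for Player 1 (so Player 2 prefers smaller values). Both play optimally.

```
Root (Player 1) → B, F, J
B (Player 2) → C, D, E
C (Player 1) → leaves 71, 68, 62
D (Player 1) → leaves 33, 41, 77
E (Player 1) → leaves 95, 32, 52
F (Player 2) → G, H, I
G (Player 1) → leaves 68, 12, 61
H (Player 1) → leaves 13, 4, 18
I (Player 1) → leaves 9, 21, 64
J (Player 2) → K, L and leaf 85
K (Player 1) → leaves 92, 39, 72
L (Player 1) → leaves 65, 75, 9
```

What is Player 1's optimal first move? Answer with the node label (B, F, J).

C (Player 1): max(71, 68, 62) = 71
D (Player 1): max(33, 41, 77) = 77
E (Player 1): max(95, 32, 52) = 95
B (Player 2): min(71, 77, 95) = 71
G (Player 1): max(68, 12, 61) = 68
H (Player 1): max(13, 4, 18) = 18
I (Player 1): max(9, 21, 64) = 64
F (Player 2): min(68, 18, 64) = 18
K (Player 1): max(92, 39, 72) = 92
L (Player 1): max(65, 75, 9) = 75
J (Player 2): min(92, 75, 85) = 75
Root (Player 1): max(71, 18, 75) = 75
Player 1 picks the child with the highest value: J (value 75).

J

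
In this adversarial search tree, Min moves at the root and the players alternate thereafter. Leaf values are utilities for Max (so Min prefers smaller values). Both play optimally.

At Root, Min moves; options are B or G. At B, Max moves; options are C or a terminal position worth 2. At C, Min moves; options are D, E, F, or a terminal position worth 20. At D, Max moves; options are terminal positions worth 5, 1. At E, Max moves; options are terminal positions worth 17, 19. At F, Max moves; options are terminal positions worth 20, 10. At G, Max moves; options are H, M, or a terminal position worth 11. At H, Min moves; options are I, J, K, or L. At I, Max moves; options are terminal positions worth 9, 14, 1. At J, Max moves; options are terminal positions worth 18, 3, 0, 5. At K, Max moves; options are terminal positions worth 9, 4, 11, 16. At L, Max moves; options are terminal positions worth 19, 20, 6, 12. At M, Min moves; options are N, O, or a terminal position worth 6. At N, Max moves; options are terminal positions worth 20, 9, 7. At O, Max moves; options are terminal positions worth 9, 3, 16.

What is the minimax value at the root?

D (Max): max(5, 1) = 5
E (Max): max(17, 19) = 19
F (Max): max(20, 10) = 20
C (Min): min(5, 19, 20, 20) = 5
B (Max): max(5, 2) = 5
I (Max): max(9, 14, 1) = 14
J (Max): max(18, 3, 0, 5) = 18
K (Max): max(9, 4, 11, 16) = 16
L (Max): max(19, 20, 6, 12) = 20
H (Min): min(14, 18, 16, 20) = 14
N (Max): max(20, 9, 7) = 20
O (Max): max(9, 3, 16) = 16
M (Min): min(20, 16, 6) = 6
G (Max): max(14, 6, 11) = 14
Root (Min): min(5, 14) = 5

5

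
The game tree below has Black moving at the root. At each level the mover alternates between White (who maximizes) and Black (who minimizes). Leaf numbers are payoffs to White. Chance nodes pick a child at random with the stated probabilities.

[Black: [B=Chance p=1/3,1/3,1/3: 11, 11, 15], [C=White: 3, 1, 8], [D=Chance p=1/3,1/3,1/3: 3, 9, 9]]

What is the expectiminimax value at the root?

7

B (Chance): 1/3·11 + 1/3·11 + 1/3·15 = 12.33
C (White): max(3, 1, 8) = 8
D (Chance): 1/3·3 + 1/3·9 + 1/3·9 = 7
Root (Black): min(12.33, 8, 7) = 7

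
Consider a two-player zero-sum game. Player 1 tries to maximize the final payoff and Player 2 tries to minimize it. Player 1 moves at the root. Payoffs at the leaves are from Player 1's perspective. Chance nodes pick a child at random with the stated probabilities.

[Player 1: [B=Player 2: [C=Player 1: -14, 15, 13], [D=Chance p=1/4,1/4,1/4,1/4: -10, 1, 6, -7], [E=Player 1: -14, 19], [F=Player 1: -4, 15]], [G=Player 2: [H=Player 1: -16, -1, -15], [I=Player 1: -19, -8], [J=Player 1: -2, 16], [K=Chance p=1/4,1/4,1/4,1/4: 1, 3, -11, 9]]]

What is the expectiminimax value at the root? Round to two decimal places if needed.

-2.5

C (Player 1): max(-14, 15, 13) = 15
D (Chance): 1/4·-10 + 1/4·1 + 1/4·6 + 1/4·-7 = -2.5
E (Player 1): max(-14, 19) = 19
F (Player 1): max(-4, 15) = 15
B (Player 2): min(15, -2.5, 19, 15) = -2.5
H (Player 1): max(-16, -1, -15) = -1
I (Player 1): max(-19, -8) = -8
J (Player 1): max(-2, 16) = 16
K (Chance): 1/4·1 + 1/4·3 + 1/4·-11 + 1/4·9 = 0.5
G (Player 2): min(-1, -8, 16, 0.5) = -8
Root (Player 1): max(-2.5, -8) = -2.5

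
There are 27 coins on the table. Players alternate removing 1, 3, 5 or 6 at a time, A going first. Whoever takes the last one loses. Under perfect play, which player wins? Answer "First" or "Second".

Positions where the player to move wins (W) vs loses (L):
i:   0  1  2  3  4  5  6  7  8  9 10 11 12 13 14 15 16 17 18 19 20 21 22 23 24 25 26 27
     W  L  W  L  W  L  W  W  W  W  W  W  L  W  L  W  L  W  W  W  W  W  W  L  W  L  W  L
Position 27 is L, so the second player wins.

Second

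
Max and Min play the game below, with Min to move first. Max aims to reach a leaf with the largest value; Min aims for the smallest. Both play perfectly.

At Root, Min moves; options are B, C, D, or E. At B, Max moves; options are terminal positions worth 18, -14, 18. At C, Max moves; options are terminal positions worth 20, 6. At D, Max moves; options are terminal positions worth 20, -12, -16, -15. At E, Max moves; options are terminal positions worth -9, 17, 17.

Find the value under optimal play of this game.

B (Max): max(18, -14, 18) = 18
C (Max): max(20, 6) = 20
D (Max): max(20, -12, -16, -15) = 20
E (Max): max(-9, 17, 17) = 17
Root (Min): min(18, 20, 20, 17) = 17

17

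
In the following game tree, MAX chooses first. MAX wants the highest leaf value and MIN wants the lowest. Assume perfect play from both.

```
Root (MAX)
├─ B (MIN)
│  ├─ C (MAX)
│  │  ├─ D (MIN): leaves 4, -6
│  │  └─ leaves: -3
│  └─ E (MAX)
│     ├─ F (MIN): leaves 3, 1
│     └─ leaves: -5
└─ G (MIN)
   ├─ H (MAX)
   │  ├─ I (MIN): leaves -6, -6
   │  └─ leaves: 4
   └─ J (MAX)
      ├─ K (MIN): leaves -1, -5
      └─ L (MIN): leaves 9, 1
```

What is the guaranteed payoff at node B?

D: min(4, -6) = -6
C: max(-6, -3) = -3
F: min(3, 1) = 1
E: max(1, -5) = 1
B: min(-3, 1) = -3

-3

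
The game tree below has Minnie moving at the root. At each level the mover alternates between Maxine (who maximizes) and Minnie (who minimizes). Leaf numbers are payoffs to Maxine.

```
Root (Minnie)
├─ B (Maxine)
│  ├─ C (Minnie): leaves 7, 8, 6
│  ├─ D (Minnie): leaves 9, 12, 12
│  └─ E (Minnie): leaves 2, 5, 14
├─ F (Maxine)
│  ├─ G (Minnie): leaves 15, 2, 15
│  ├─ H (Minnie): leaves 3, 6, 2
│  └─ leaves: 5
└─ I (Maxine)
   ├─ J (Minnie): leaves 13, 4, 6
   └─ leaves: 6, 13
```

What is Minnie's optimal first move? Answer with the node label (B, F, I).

F

C (Minnie): min(7, 8, 6) = 6
D (Minnie): min(9, 12, 12) = 9
E (Minnie): min(2, 5, 14) = 2
B (Maxine): max(6, 9, 2) = 9
G (Minnie): min(15, 2, 15) = 2
H (Minnie): min(3, 6, 2) = 2
F (Maxine): max(2, 2, 5) = 5
J (Minnie): min(13, 4, 6) = 4
I (Maxine): max(4, 6, 13) = 13
Root (Minnie): min(9, 5, 13) = 5
Minnie picks the child with the lowest value: F (value 5).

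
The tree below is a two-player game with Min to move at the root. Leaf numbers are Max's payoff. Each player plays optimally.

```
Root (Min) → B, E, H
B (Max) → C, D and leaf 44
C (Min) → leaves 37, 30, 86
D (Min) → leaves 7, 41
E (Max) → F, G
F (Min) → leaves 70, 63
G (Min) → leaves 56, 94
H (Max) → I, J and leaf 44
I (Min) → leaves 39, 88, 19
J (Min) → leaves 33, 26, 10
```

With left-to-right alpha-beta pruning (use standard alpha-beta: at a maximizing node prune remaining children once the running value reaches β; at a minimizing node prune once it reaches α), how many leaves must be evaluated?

C [α=-∞,β=+∞]: v=30
D [α=30,β=+∞]: v=7 after child 1 ≤ α → α-cutoff, skip 1
B [α=-∞,β=+∞]: v=44
F [α=-∞,β=44]: v=63
E [α=-∞,β=44]: v=63 after child 1 ≥ β → β-cutoff, skip 1
I [α=-∞,β=44]: v=19
J [α=19,β=44]: v=10
H [α=-∞,β=44]: v=44
Root [α=-∞,β=+∞]: v=44
Leaves evaluated: 14 of 17.

14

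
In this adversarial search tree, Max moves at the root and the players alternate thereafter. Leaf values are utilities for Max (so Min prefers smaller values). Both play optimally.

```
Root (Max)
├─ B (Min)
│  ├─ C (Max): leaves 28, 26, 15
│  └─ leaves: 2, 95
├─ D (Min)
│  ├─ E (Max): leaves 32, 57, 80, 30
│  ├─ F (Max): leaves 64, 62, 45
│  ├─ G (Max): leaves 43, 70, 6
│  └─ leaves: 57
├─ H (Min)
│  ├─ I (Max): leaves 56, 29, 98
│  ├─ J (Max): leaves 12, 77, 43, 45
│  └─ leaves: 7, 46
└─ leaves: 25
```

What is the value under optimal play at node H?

I: max(56, 29, 98) = 98
J: max(12, 77, 43, 45) = 77
H: min(98, 77, 7, 46) = 7

7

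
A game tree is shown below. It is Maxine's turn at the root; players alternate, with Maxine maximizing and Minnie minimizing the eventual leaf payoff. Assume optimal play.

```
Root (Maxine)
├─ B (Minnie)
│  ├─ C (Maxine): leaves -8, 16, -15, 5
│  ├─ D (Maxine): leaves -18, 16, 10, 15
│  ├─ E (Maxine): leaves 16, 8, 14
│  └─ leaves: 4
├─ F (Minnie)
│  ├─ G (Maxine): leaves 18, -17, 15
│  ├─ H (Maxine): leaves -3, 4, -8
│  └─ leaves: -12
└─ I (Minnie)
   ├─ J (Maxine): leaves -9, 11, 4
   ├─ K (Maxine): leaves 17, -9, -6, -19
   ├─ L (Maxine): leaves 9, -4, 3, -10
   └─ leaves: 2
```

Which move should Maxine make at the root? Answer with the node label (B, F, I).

B

C (Maxine): max(-8, 16, -15, 5) = 16
D (Maxine): max(-18, 16, 10, 15) = 16
E (Maxine): max(16, 8, 14) = 16
B (Minnie): min(16, 16, 16, 4) = 4
G (Maxine): max(18, -17, 15) = 18
H (Maxine): max(-3, 4, -8) = 4
F (Minnie): min(18, 4, -12) = -12
J (Maxine): max(-9, 11, 4) = 11
K (Maxine): max(17, -9, -6, -19) = 17
L (Maxine): max(9, -4, 3, -10) = 9
I (Minnie): min(11, 17, 9, 2) = 2
Root (Maxine): max(4, -12, 2) = 4
Maxine picks the child with the highest value: B (value 4).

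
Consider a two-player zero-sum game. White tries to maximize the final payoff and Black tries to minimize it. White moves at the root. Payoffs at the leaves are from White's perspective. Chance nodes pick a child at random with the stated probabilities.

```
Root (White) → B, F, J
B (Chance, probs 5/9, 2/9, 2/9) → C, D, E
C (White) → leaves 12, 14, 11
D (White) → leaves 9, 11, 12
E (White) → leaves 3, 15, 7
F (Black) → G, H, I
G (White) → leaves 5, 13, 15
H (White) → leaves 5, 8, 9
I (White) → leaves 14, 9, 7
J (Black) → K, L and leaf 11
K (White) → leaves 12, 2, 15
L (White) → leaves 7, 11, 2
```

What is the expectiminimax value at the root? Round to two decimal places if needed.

13.78

C (White): max(12, 14, 11) = 14
D (White): max(9, 11, 12) = 12
E (White): max(3, 15, 7) = 15
B (Chance): 5/9·14 + 2/9·12 + 2/9·15 = 13.78
G (White): max(5, 13, 15) = 15
H (White): max(5, 8, 9) = 9
I (White): max(14, 9, 7) = 14
F (Black): min(15, 9, 14) = 9
K (White): max(12, 2, 15) = 15
L (White): max(7, 11, 2) = 11
J (Black): min(15, 11, 11) = 11
Root (White): max(13.78, 9, 11) = 13.78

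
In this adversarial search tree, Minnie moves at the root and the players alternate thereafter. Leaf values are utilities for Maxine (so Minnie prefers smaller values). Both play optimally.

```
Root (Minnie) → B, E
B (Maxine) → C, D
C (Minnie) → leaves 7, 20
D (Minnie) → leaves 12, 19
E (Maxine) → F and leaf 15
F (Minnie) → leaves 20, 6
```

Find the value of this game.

12

C (Minnie): min(7, 20) = 7
D (Minnie): min(12, 19) = 12
B (Maxine): max(7, 12) = 12
F (Minnie): min(20, 6) = 6
E (Maxine): max(6, 15) = 15
Root (Minnie): min(12, 15) = 12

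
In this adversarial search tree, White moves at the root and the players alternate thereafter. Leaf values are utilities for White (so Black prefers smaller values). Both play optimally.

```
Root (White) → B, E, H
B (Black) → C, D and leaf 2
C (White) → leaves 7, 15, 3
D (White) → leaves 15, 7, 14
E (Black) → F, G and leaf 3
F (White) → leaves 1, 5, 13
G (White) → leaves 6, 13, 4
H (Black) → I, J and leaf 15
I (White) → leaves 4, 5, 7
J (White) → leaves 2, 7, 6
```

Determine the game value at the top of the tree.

C (White): max(7, 15, 3) = 15
D (White): max(15, 7, 14) = 15
B (Black): min(15, 15, 2) = 2
F (White): max(1, 5, 13) = 13
G (White): max(6, 13, 4) = 13
E (Black): min(13, 13, 3) = 3
I (White): max(4, 5, 7) = 7
J (White): max(2, 7, 6) = 7
H (Black): min(7, 7, 15) = 7
Root (White): max(2, 3, 7) = 7

7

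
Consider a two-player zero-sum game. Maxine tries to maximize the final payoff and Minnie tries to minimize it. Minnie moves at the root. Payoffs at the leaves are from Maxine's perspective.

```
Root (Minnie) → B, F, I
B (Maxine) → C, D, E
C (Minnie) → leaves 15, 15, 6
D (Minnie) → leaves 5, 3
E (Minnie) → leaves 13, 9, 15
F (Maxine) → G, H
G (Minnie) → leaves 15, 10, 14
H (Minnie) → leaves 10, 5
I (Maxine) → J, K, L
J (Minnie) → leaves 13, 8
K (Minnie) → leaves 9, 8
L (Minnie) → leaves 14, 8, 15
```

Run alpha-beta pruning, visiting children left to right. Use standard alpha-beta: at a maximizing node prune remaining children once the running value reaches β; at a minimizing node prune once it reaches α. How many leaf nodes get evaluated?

16

C [α=-∞,β=+∞]: v=6
D [α=6,β=+∞]: v=5 after child 1 ≤ α → α-cutoff, skip 1
E [α=6,β=+∞]: v=9
B [α=-∞,β=+∞]: v=9
G [α=-∞,β=9]: v=10
F [α=-∞,β=9]: v=10 after child 1 ≥ β → β-cutoff, skip 1
J [α=-∞,β=9]: v=8
K [α=8,β=9]: v=8
L [α=8,β=9]: v=8 after child 2 ≤ α → α-cutoff, skip 1
I [α=-∞,β=9]: v=8
Root [α=-∞,β=+∞]: v=8
Leaves evaluated: 16 of 20.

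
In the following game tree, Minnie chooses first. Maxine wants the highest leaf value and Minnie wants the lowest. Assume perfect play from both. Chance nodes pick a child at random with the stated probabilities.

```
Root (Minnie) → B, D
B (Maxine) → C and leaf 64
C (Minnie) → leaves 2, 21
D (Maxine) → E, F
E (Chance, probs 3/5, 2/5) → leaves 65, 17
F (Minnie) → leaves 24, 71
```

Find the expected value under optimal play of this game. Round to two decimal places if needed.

45.8

C (Minnie): min(2, 21) = 2
B (Maxine): max(2, 64) = 64
E (Chance): 3/5·65 + 2/5·17 = 45.8
F (Minnie): min(24, 71) = 24
D (Maxine): max(45.8, 24) = 45.8
Root (Minnie): min(64, 45.8) = 45.8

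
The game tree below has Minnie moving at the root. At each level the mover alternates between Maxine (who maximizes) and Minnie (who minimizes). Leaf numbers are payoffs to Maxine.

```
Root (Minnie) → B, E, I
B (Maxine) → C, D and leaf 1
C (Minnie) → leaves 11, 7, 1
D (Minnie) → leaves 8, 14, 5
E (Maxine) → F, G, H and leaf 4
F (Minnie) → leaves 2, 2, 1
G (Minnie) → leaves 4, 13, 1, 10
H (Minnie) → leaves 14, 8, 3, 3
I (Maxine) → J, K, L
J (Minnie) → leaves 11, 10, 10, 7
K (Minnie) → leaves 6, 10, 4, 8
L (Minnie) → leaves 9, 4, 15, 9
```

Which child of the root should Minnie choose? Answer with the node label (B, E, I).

E

C (Minnie): min(11, 7, 1) = 1
D (Minnie): min(8, 14, 5) = 5
B (Maxine): max(1, 5, 1) = 5
F (Minnie): min(2, 2, 1) = 1
G (Minnie): min(4, 13, 1, 10) = 1
H (Minnie): min(14, 8, 3, 3) = 3
E (Maxine): max(1, 1, 3, 4) = 4
J (Minnie): min(11, 10, 10, 7) = 7
K (Minnie): min(6, 10, 4, 8) = 4
L (Minnie): min(9, 4, 15, 9) = 4
I (Maxine): max(7, 4, 4) = 7
Root (Minnie): min(5, 4, 7) = 4
Minnie picks the child with the lowest value: E (value 4).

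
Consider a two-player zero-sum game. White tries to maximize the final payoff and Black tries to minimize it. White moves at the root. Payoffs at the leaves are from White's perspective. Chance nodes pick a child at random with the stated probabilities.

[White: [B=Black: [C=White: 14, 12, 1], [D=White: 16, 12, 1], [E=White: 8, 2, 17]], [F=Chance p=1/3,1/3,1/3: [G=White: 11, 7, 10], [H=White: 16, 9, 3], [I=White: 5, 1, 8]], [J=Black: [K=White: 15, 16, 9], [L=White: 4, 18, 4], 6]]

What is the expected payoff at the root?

14

C (White): max(14, 12, 1) = 14
D (White): max(16, 12, 1) = 16
E (White): max(8, 2, 17) = 17
B (Black): min(14, 16, 17) = 14
G (White): max(11, 7, 10) = 11
H (White): max(16, 9, 3) = 16
I (White): max(5, 1, 8) = 8
F (Chance): 1/3·11 + 1/3·16 + 1/3·8 = 11.67
K (White): max(15, 16, 9) = 16
L (White): max(4, 18, 4) = 18
J (Black): min(16, 18, 6) = 6
Root (White): max(14, 11.67, 6) = 14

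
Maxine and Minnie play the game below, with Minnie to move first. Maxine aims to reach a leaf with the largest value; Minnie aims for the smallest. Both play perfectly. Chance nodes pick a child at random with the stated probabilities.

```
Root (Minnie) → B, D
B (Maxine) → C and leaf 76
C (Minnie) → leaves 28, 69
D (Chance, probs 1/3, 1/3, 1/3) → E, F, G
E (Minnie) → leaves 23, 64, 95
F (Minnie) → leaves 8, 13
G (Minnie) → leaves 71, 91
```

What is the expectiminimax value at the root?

34

C (Minnie): min(28, 69) = 28
B (Maxine): max(28, 76) = 76
E (Minnie): min(23, 64, 95) = 23
F (Minnie): min(8, 13) = 8
G (Minnie): min(71, 91) = 71
D (Chance): 1/3·23 + 1/3·8 + 1/3·71 = 34
Root (Minnie): min(76, 34) = 34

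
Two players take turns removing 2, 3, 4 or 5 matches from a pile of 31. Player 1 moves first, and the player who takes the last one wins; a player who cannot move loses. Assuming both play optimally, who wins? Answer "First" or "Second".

i:   0  1  2  3  4  5  6  7  8  9 10 11 12 13 14 15 16 17 18 19 20 21 22 23 24 25 26 27 28 29 30 31
     L  L  W  W  W  W  W  L  L  W  W  W  W  W  L  L  W  W  W  W  W  L  L  W  W  W  W  W  L  L  W  W
Position 31 is W, so the first player wins.

First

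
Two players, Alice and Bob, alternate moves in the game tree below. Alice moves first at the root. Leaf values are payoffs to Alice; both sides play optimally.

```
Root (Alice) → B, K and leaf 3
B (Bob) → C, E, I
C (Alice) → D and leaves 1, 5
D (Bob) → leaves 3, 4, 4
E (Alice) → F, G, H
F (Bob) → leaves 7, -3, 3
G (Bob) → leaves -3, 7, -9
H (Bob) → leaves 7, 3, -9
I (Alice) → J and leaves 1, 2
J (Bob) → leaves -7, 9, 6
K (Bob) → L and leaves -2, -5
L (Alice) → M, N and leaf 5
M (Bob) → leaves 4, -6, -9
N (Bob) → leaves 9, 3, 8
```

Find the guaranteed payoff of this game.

D (Bob): min(3, 4, 4) = 3
C (Alice): max(3, 1, 5) = 5
F (Bob): min(7, -3, 3) = -3
G (Bob): min(-3, 7, -9) = -9
H (Bob): min(7, 3, -9) = -9
E (Alice): max(-3, -9, -9) = -3
J (Bob): min(-7, 9, 6) = -7
I (Alice): max(-7, 1, 2) = 2
B (Bob): min(5, -3, 2) = -3
M (Bob): min(4, -6, -9) = -9
N (Bob): min(9, 3, 8) = 3
L (Alice): max(-9, 3, 5) = 5
K (Bob): min(5, -2, -5) = -5
Root (Alice): max(-3, -5, 3) = 3

3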